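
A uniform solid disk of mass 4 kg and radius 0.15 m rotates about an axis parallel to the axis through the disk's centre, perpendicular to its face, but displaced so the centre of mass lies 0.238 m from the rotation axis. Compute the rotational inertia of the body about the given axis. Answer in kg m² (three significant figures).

I_cm = (1/2)MR² = (1/2)(4)(0.15)² = 0.045 kg m²; centre at d = 0.238 m, so the parallel axis theorem gives I = 0.045 + (4)(0.238)² = 0.27158 kg m².

0.272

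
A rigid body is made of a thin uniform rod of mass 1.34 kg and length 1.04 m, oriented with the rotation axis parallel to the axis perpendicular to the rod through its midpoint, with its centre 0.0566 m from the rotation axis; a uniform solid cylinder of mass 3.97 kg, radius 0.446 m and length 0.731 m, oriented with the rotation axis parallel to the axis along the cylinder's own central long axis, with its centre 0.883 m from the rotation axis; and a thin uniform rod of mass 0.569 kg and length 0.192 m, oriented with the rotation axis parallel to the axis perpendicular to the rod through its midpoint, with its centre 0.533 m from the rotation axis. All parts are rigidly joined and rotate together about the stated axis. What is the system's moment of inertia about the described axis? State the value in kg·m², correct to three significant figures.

3.78

Thin rod: I_cm = (1/12)ML² = (1/12)(1.34)(1.04)² = 0.12078 kg·m²; centre at d = 0.0566 m, so the parallel axis theorem gives I = 0.12078 + (1.34)(0.0566)² = 0.12507 kg·m².
Solid cylinder: I_cm = (1/2)MR² = (1/2)(3.97)(0.446)² = 0.39485 kg·m²; centre at d = 0.883 m, so the parallel axis theorem gives I = 0.39485 + (3.97)(0.883)² = 3.4902 kg·m².
Thin rod: I_cm = (1/12)ML² = (1/12)(0.569)(0.192)² = 0.001748 kg·m²; centre at d = 0.533 m, so the parallel axis theorem gives I = 0.001748 + (0.569)(0.533)² = 0.16339 kg·m².
Total I = 0.12507 + 3.4902 + 0.16339 = 3.7787 kg·m².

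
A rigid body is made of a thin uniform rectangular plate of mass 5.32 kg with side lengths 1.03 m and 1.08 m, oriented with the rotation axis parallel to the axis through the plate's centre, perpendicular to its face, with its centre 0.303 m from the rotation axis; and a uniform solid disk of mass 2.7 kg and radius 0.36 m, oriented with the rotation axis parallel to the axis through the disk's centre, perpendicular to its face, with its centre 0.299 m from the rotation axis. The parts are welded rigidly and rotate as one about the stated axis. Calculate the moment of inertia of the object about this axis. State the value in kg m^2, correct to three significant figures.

1.89

Rectangular plate: I_cm = (1/12)M(a²+b²) = (1/12)(5.32)[(1.03)² + (1.08)²] = 0.98744 kg m^2; centre at d = 0.303 m, so I = I_cm + Md² gives I = 0.98744 + (5.32)(0.303)² = 1.4759 kg m^2.
Solid disk: I_cm = (1/2)MR² = (1/2)(2.7)(0.36)² = 0.17496 kg m^2; centre at d = 0.299 m, so I = I_cm + Md² gives I = 0.17496 + (2.7)(0.299)² = 0.41634 kg m^2.
Total I = 1.4759 + 0.41634 = 1.8922 kg m^2.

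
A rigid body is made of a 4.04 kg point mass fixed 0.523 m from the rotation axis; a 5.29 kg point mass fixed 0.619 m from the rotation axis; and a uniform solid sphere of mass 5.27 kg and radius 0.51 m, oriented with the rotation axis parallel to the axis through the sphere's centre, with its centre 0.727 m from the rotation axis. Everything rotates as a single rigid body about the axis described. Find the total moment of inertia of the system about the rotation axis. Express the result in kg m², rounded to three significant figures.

Point mass: I_cm = 0; centre at d = 0.523 m, so the parallel axis theorem gives I = 0 + (4.04)(0.523)² = 1.1051 kg m².
Point mass: I_cm = 0; centre at d = 0.619 m, so the parallel axis theorem gives I = 0 + (5.29)(0.619)² = 2.0269 kg m².
Solid sphere: I_cm = (2/5)MR² = (2/5)(5.27)(0.51)² = 0.54829 kg m²; centre at d = 0.727 m, so the parallel axis theorem gives I = 0.54829 + (5.27)(0.727)² = 3.3336 kg m².
Total I = 1.1051 + 2.0269 + 3.3336 = 6.4656 kg m².

6.47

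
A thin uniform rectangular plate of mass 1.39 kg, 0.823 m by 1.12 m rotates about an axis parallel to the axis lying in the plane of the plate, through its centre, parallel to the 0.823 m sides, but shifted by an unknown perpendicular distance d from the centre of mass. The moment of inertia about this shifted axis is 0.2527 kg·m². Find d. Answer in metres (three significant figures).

About the centre-of-mass axis, I_cm = (1/12)Mb² = (1/12)(1.39)(1.12)² = 0.1453 kg·m².
Parallel axis theorem: I = I_cm + Md², so Md² = 0.2527 − 0.1453 = 0.1074 kg·m².
d = √(0.1074 / 1.39) = 0.27797 m.

0.278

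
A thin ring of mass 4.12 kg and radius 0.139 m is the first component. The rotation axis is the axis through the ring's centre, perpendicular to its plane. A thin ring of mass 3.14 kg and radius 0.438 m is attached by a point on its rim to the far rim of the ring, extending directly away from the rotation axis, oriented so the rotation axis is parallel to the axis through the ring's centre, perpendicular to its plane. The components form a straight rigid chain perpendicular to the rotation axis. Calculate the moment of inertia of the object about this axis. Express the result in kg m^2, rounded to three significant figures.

1.73

Thin ring: I_cm = MR² = (4.12)(0.139)² = 0.079603 kg m^2; axis through the centre, so I = 0.079603 kg m^2.
Thin ring: I_cm = MR² = (3.14)(0.438)² = 0.60239 kg m^2; centre at d = 0.139 + 0.438 = 0.577 m, so I = I_cm + Md² gives I = 0.60239 + (3.14)(0.577)² = 1.6478 kg m^2.
Total I = 0.079603 + 1.6478 = 1.7274 kg m^2.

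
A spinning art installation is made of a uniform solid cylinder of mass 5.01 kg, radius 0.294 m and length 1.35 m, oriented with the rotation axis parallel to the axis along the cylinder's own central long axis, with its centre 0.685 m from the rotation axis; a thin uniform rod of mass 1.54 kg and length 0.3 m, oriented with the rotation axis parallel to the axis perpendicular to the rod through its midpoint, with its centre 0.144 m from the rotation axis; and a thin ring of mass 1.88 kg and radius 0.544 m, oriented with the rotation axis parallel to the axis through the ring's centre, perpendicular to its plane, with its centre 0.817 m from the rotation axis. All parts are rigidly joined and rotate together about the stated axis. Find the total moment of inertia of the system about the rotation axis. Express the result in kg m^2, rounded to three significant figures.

4.42

Solid cylinder: I_cm = (1/2)MR² = (1/2)(5.01)(0.294)² = 0.21652 kg m^2; centre at d = 0.685 m, so the parallel axis theorem gives I = 0.21652 + (5.01)(0.685)² = 2.5673 kg m^2.
Thin rod: I_cm = (1/12)ML² = (1/12)(1.54)(0.3)² = 0.01155 kg m^2; centre at d = 0.144 m, so the parallel axis theorem gives I = 0.01155 + (1.54)(0.144)² = 0.043483 kg m^2.
Thin ring: I_cm = MR² = (1.88)(0.544)² = 0.55636 kg m^2; centre at d = 0.817 m, so the parallel axis theorem gives I = 0.55636 + (1.88)(0.817)² = 1.8112 kg m^2.
Total I = 2.5673 + 0.043483 + 1.8112 = 4.4221 kg m^2.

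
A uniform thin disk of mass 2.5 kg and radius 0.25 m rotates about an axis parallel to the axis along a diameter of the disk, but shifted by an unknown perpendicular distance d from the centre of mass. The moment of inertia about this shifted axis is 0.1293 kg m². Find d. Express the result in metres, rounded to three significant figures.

About the centre-of-mass axis, I_cm = (1/4)MR² = (1/4)(2.5)(0.25)² = 0.039062 kg m².
Parallel axis theorem: I = I_cm + Md², so Md² = 0.1293 − 0.039062 = 0.090237 kg m².
d = √(0.090237 / 2.5) = 0.18999 m.

0.190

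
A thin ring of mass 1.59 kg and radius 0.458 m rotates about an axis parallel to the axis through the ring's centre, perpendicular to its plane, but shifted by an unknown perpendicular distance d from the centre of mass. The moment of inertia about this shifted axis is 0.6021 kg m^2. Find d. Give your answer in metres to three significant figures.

About the centre-of-mass axis, I_cm = MR² = (1.59)(0.458)² = 0.33352 kg m^2.
Parallel axis theorem: I = I_cm + Md², so Md² = 0.6021 − 0.33352 = 0.26858 kg m^2.
d = √(0.26858 / 1.59) = 0.41099 m.

0.411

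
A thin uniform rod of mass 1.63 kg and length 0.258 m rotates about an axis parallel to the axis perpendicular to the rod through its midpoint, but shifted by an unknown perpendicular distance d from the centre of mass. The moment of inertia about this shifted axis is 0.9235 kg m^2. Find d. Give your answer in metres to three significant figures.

0.749

About the centre-of-mass axis, I_cm = (1/12)ML² = (1/12)(1.63)(0.258)² = 0.0090416 kg m^2.
Parallel axis theorem: I = I_cm + Md², so Md² = 0.9235 − 0.0090416 = 0.91446 kg m^2.
d = √(0.91446 / 1.63) = 0.74901 m.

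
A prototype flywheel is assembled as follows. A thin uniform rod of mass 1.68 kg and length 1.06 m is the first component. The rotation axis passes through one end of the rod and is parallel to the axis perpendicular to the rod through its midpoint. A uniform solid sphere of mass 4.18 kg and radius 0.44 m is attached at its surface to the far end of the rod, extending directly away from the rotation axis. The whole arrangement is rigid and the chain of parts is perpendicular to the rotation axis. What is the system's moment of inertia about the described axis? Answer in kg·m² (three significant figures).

Thin rod: I_cm = (1/12)ML² = (1/12)(1.68)(1.06)² = 0.1573 kg·m²; centre at d = 0.53 m, so the parallel axis theorem gives I = 0.1573 + (1.68)(0.53)² = 0.62922 kg·m².
Solid sphere: I_cm = (2/5)MR² = (2/5)(4.18)(0.44)² = 0.3237 kg·m²; centre at d = 0.53 + 0.53 + 0.44 = 1.5 m, so the parallel axis theorem gives I = 0.3237 + (4.18)(1.5)² = 9.7287 kg·m².
Total I = 0.62922 + 9.7287 = 10.358 kg·m².

10.4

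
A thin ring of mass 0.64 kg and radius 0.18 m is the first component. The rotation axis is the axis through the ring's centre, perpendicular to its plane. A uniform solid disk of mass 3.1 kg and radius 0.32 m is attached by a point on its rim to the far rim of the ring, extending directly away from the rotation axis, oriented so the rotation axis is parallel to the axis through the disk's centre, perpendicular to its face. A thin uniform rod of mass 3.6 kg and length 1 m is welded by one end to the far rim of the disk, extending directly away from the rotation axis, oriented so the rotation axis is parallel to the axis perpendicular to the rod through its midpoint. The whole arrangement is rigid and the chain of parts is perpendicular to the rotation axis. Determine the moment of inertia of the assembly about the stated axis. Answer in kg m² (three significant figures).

Thin ring: I_cm = MR² = (0.64)(0.18)² = 0.020736 kg m²; axis through the centre, so I = 0.020736 kg m².
Solid disk: I_cm = (1/2)MR² = (1/2)(3.1)(0.32)² = 0.15872 kg m²; centre at d = 0.18 + 0.32 = 0.5 m, so the parallel axis theorem gives I = 0.15872 + (3.1)(0.5)² = 0.93372 kg m².
Thin rod: I_cm = (1/12)ML² = (1/12)(3.6)(1)² = 0.3 kg m²; centre at d = 0.18 + 0.32 + 0.32 + 0.5 = 1.32 m, so the parallel axis theorem gives I = 0.3 + (3.6)(1.32)² = 6.5726 kg m².
Total I = 0.020736 + 0.93372 + 6.5726 = 7.5271 kg m².

7.53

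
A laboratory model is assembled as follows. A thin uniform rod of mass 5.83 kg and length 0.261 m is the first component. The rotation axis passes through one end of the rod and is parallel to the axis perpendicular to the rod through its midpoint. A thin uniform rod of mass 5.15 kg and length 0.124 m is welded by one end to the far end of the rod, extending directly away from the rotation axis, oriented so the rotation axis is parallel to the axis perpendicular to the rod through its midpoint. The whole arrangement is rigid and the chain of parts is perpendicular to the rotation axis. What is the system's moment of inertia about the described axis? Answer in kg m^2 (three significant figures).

0.676

Thin rod: I_cm = (1/12)ML² = (1/12)(5.83)(0.261)² = 0.033095 kg m^2; centre at d = 0.1305 m, so the parallel axis theorem gives I = 0.033095 + (5.83)(0.1305)² = 0.13238 kg m^2.
Thin rod: I_cm = (1/12)ML² = (1/12)(5.15)(0.124)² = 0.0065989 kg m^2; centre at d = 0.1305 + 0.1305 + 0.062 = 0.323 m, so the parallel axis theorem gives I = 0.0065989 + (5.15)(0.323)² = 0.54389 kg m^2.
Total I = 0.13238 + 0.54389 = 0.67628 kg m^2.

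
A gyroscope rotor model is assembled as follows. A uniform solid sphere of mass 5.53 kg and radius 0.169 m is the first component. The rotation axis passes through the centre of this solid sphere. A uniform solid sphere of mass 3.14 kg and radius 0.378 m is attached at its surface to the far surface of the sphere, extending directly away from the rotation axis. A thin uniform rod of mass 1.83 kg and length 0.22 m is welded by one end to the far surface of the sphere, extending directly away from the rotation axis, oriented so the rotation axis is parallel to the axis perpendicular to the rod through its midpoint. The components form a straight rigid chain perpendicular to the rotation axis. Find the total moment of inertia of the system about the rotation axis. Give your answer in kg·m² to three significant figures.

3.15

Solid sphere: I_cm = (2/5)MR² = (2/5)(5.53)(0.169)² = 0.063177 kg·m²; axis through the centre, so I = 0.063177 kg·m².
Solid sphere: I_cm = (2/5)MR² = (2/5)(3.14)(0.378)² = 0.17946 kg·m²; centre at d = 0.169 + 0.378 = 0.547 m, so I = I_cm + Md² gives I = 0.17946 + (3.14)(0.547)² = 1.119 kg·m².
Thin rod: I_cm = (1/12)ML² = (1/12)(1.83)(0.22)² = 0.007381 kg·m²; centre at d = 0.169 + 0.378 + 0.378 + 0.11 = 1.035 m, so I = I_cm + Md² gives I = 0.007381 + (1.83)(1.035)² = 1.9677 kg·m².
Total I = 0.063177 + 1.119 + 1.9677 = 3.1499 kg·m².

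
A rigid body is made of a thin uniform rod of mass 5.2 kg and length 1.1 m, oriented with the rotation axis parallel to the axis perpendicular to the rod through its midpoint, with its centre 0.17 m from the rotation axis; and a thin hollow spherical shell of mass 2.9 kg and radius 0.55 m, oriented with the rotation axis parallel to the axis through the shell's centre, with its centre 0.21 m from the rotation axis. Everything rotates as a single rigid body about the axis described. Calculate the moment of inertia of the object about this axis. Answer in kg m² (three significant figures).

1.39

Thin rod: I_cm = (1/12)ML² = (1/12)(5.2)(1.1)² = 0.52433 kg m²; centre at d = 0.17 m, so the parallel axis theorem gives I = 0.52433 + (5.2)(0.17)² = 0.67461 kg m².
Spherical shell: I_cm = (2/3)MR² = (2/3)(2.9)(0.55)² = 0.58483 kg m²; centre at d = 0.21 m, so the parallel axis theorem gives I = 0.58483 + (2.9)(0.21)² = 0.71272 kg m².
Total I = 0.67461 + 0.71272 = 1.3873 kg m².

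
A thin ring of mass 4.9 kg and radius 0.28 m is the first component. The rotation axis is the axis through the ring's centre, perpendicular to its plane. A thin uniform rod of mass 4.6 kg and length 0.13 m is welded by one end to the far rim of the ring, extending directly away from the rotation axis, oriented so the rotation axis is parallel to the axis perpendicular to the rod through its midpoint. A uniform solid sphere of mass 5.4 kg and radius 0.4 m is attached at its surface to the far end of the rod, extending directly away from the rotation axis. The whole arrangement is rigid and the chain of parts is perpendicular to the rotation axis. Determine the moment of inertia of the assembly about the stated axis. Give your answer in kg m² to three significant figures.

Thin ring: I_cm = MR² = (4.9)(0.28)² = 0.38416 kg m²; axis through the centre, so I = 0.38416 kg m².
Thin rod: I_cm = (1/12)ML² = (1/12)(4.6)(0.13)² = 0.0064783 kg m²; centre at d = 0.28 + 0.065 = 0.345 m, so the parallel axis theorem gives I = 0.0064783 + (4.6)(0.345)² = 0.55399 kg m².
Solid sphere: I_cm = (2/5)MR² = (2/5)(5.4)(0.4)² = 0.3456 kg m²; centre at d = 0.28 + 0.065 + 0.065 + 0.4 = 0.81 m, so the parallel axis theorem gives I = 0.3456 + (5.4)(0.81)² = 3.8885 kg m².
Total I = 0.38416 + 0.55399 + 3.8885 = 4.8267 kg m².

4.83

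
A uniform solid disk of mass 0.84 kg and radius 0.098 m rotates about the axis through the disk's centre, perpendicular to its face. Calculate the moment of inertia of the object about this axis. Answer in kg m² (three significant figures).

I_cm = (1/2)MR² = (1/2)(0.84)(0.098)² = 0.0040337 kg m²; axis through the centre, so I = 0.0040337 kg m².

0.00403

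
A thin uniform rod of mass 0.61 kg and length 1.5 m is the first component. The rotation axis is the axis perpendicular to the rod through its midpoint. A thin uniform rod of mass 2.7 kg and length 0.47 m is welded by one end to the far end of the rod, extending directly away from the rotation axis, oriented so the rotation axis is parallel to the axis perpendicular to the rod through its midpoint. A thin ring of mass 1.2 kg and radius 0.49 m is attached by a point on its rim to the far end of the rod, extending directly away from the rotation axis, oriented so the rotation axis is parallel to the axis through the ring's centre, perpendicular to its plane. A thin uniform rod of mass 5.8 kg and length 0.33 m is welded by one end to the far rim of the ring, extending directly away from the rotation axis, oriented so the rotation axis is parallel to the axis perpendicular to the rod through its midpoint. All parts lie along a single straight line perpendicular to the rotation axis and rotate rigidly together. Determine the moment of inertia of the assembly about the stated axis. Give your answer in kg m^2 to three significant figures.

Thin rod: I_cm = (1/12)ML² = (1/12)(0.61)(1.5)² = 0.11437 kg m^2; axis through the centre, so I = 0.11437 kg m^2.
Thin rod: I_cm = (1/12)ML² = (1/12)(2.7)(0.47)² = 0.049702 kg m^2; centre at d = 0.75 + 0.235 = 0.985 m, so I = I_cm + Md² gives I = 0.049702 + (2.7)(0.985)² = 2.6693 kg m^2.
Thin ring: I_cm = MR² = (1.2)(0.49)² = 0.28812 kg m^2; centre at d = 0.75 + 0.235 + 0.235 + 0.49 = 1.71 m, so I = I_cm + Md² gives I = 0.28812 + (1.2)(1.71)² = 3.797 kg m^2.
Thin rod: I_cm = (1/12)ML² = (1/12)(5.8)(0.33)² = 0.052635 kg m^2; centre at d = 0.75 + 0.235 + 0.235 + 0.49 + 0.49 + 0.165 = 2.365 m, so I = I_cm + Md² gives I = 0.052635 + (5.8)(2.365)² = 32.493 kg m^2.
Total I = 0.11437 + 2.6693 + 3.797 + 32.493 = 39.074 kg m^2.

39.1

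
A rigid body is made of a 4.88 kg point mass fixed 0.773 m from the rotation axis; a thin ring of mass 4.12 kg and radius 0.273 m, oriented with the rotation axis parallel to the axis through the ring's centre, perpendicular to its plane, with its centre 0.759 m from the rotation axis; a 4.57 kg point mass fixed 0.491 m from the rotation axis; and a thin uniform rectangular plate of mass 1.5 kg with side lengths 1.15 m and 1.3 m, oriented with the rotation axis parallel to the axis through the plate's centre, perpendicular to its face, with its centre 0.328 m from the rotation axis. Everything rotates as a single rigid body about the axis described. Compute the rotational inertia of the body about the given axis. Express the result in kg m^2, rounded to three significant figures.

Point mass: I_cm = 0; centre at d = 0.773 m, so the parallel axis theorem gives I = 0 + (4.88)(0.773)² = 2.9159 kg m^2.
Thin ring: I_cm = MR² = (4.12)(0.273)² = 0.30706 kg m^2; centre at d = 0.759 m, so the parallel axis theorem gives I = 0.30706 + (4.12)(0.759)² = 2.6805 kg m^2.
Point mass: I_cm = 0; centre at d = 0.491 m, so the parallel axis theorem gives I = 0 + (4.57)(0.491)² = 1.1017 kg m^2.
Rectangular plate: I_cm = (1/12)M(a²+b²) = (1/12)(1.5)[(1.15)² + (1.3)²] = 0.37656 kg m^2; centre at d = 0.328 m, so the parallel axis theorem gives I = 0.37656 + (1.5)(0.328)² = 0.53794 kg m^2.
Total I = 2.9159 + 2.6805 + 1.1017 + 0.53794 = 7.2361 kg m^2.

7.24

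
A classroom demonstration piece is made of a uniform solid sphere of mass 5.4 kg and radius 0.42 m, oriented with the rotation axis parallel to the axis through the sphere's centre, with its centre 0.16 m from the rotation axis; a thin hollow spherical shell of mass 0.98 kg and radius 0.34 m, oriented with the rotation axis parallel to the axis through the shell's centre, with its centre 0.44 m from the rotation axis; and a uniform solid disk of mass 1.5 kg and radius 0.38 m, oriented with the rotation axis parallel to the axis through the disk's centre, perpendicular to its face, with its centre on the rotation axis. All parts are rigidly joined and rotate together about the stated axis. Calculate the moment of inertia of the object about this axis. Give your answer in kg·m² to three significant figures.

0.893

Solid sphere: I_cm = (2/5)MR² = (2/5)(5.4)(0.42)² = 0.38102 kg·m²; centre at d = 0.16 m, so the parallel axis theorem gives I = 0.38102 + (5.4)(0.16)² = 0.51926 kg·m².
Spherical shell: I_cm = (2/3)MR² = (2/3)(0.98)(0.34)² = 0.075525 kg·m²; centre at d = 0.44 m, so the parallel axis theorem gives I = 0.075525 + (0.98)(0.44)² = 0.26525 kg·m².
Solid disk: I_cm = (1/2)MR² = (1/2)(1.5)(0.38)² = 0.1083 kg·m²; axis through the centre, so I = 0.1083 kg·m².
Total I = 0.51926 + 0.26525 + 0.1083 = 0.89282 kg·m².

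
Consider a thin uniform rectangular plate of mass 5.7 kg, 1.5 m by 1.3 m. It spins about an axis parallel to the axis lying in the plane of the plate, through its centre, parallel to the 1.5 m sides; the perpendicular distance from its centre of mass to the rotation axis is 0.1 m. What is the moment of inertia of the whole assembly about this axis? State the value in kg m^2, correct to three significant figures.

0.860

I_cm = (1/12)Mb² = (1/12)(5.7)(1.3)² = 0.80275 kg m^2; centre at d = 0.1 m, so the parallel axis theorem gives I = 0.80275 + (5.7)(0.1)² = 0.85975 kg m^2.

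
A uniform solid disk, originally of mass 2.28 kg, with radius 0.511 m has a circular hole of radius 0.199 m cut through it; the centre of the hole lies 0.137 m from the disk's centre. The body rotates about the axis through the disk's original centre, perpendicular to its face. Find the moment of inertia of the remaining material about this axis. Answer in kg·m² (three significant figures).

0.284

Unpierced body about its centre: I₀ = (1/2)MR² = (1/2)(2.28)(0.511)² = 0.29768 kg·m².
The removed disk has mass m = M·(r/R)² = (2.28)(0.199/0.511)² = 0.34578 kg (same uniform areal density).
Its moment of inertia about the rotation axis (parallel-axis theorem): I_hole = (1/2)mr² + md² = (1/2)(0.34578)(0.199)² + (0.34578)(0.137)² = 0.013337 kg·m².
Treating the hole as negative mass, I = I₀ − I_hole = 0.29768 − 0.013337 = 0.28434 kg·m².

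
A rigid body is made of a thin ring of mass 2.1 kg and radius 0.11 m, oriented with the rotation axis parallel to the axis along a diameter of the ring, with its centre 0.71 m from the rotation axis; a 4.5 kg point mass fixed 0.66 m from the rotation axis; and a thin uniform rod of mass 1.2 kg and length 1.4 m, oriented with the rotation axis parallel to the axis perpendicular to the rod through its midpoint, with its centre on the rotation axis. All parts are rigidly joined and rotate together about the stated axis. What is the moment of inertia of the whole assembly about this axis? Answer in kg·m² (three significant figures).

Thin ring: I_cm = (1/2)MR² = (1/2)(2.1)(0.11)² = 0.012705 kg·m²; centre at d = 0.71 m, so the parallel axis theorem gives I = 0.012705 + (2.1)(0.71)² = 1.0713 kg·m².
Point mass: I_cm = 0; centre at d = 0.66 m, so the parallel axis theorem gives I = 0 + (4.5)(0.66)² = 1.9602 kg·m².
Thin rod: I_cm = (1/12)ML² = (1/12)(1.2)(1.4)² = 0.196 kg·m²; axis through the centre, so I = 0.196 kg·m².
Total I = 1.0713 + 1.9602 + 0.196 = 3.2275 kg·m².

3.23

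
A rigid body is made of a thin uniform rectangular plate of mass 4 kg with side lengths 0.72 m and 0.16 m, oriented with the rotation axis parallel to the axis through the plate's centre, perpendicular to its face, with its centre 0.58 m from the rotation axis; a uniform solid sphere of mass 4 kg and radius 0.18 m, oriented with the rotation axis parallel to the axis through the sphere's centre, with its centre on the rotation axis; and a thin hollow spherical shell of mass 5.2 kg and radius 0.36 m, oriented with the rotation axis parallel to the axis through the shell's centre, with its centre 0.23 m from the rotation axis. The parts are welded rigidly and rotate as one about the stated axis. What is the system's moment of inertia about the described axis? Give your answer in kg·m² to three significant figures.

2.30

Rectangular plate: I_cm = (1/12)M(a²+b²) = (1/12)(4)[(0.72)² + (0.16)²] = 0.18133 kg·m²; centre at d = 0.58 m, so I = I_cm + Md² gives I = 0.18133 + (4)(0.58)² = 1.5269 kg·m².
Solid sphere: I_cm = (2/5)MR² = (2/5)(4)(0.18)² = 0.05184 kg·m²; axis through the centre, so I = 0.05184 kg·m².
Spherical shell: I_cm = (2/3)MR² = (2/3)(5.2)(0.36)² = 0.44928 kg·m²; centre at d = 0.23 m, so I = I_cm + Md² gives I = 0.44928 + (5.2)(0.23)² = 0.72436 kg·m².
Total I = 1.5269 + 0.05184 + 0.72436 = 2.3031 kg·m².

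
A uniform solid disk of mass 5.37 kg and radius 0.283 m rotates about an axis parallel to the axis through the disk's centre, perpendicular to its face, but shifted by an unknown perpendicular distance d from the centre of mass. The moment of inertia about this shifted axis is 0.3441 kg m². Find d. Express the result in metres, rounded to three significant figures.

0.155

About the centre-of-mass axis, I_cm = (1/2)MR² = (1/2)(5.37)(0.283)² = 0.21504 kg m².
Parallel axis theorem: I = I_cm + Md², so Md² = 0.3441 − 0.21504 = 0.12906 kg m².
d = √(0.12906 / 5.37) = 0.15503 m.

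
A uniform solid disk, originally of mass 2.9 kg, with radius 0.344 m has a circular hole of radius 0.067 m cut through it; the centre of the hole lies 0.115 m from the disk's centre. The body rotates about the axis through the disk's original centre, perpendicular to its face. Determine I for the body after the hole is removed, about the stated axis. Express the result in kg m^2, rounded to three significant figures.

Unpierced body about its centre: I₀ = (1/2)MR² = (1/2)(2.9)(0.344)² = 0.17159 kg m^2.
The removed disk has mass m = M·(r/R)² = (2.9)(0.067/0.344)² = 0.11001 kg (same uniform areal density).
Its moment of inertia about the rotation axis (parallel-axis theorem): I_hole = (1/2)mr² + md² = (1/2)(0.11001)(0.067)² + (0.11001)(0.115)² = 0.0017018 kg m^2.
Treating the hole as negative mass, I = I₀ − I_hole = 0.17159 − 0.0017018 = 0.16989 kg m^2.

0.170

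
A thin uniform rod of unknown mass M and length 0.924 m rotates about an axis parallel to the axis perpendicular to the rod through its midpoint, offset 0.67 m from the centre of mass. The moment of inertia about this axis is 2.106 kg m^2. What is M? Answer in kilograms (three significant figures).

I = I_cm + Md² = (1/12)ML² + Md² = M·[0.0833333·(0.924)² + (0.67)²] = M·0.52005.
So M = 2.106 / 0.52005 = 4.0496 kg.

4.05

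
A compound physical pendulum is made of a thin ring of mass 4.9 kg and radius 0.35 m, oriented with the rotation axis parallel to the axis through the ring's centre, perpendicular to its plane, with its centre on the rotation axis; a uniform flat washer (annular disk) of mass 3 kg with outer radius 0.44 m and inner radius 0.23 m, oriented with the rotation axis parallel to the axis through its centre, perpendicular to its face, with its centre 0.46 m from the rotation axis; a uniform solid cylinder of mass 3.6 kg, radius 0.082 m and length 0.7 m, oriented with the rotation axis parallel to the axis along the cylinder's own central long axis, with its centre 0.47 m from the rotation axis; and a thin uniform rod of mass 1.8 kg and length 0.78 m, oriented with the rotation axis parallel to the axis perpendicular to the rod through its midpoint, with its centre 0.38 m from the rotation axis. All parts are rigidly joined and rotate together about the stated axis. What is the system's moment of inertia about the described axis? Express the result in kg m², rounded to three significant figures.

Thin ring: I_cm = MR² = (4.9)(0.35)² = 0.60025 kg m²; axis through the centre, so I = 0.60025 kg m².
Annular disk: I_cm = (1/2)M(R²+r²) = (1/2)(3)[(0.44)² + (0.23)²] = 0.36975 kg m²; centre at d = 0.46 m, so I = I_cm + Md² gives I = 0.36975 + (3)(0.46)² = 1.0046 kg m².
Solid cylinder: I_cm = (1/2)MR² = (1/2)(3.6)(0.082)² = 0.012103 kg m²; centre at d = 0.47 m, so I = I_cm + Md² gives I = 0.012103 + (3.6)(0.47)² = 0.80734 kg m².
Thin rod: I_cm = (1/12)ML² = (1/12)(1.8)(0.78)² = 0.09126 kg m²; centre at d = 0.38 m, so I = I_cm + Md² gives I = 0.09126 + (1.8)(0.38)² = 0.35118 kg m².
Total I = 0.60025 + 1.0046 + 0.80734 + 0.35118 = 2.7633 kg m².

2.76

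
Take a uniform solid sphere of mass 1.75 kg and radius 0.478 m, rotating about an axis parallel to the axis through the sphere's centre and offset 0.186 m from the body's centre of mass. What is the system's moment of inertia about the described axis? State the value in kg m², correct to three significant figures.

I_cm = (2/5)MR² = (2/5)(1.75)(0.478)² = 0.15994 kg m²; centre at d = 0.186 m, so the parallel axis theorem gives I = 0.15994 + (1.75)(0.186)² = 0.22048 kg m².

0.220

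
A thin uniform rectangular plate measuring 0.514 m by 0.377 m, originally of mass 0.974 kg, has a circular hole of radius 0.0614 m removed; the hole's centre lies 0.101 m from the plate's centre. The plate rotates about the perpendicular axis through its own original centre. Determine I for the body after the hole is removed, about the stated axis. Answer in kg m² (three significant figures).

Unpierced body about its centre: I₀ = (1/12)M(a²+b²) = (1/12)(0.974)[(0.514)² + (0.377)²] = 0.03298 kg m².
The removed disk has mass m = M·πr²/(ab) = (0.974)·π(0.0614)²/(0.514·0.377) = 0.059531 kg (same uniform areal density).
Its moment of inertia about the rotation axis (parallel-axis theorem): I_hole = (1/2)mr² + md² = (1/2)(0.059531)(0.0614)² + (0.059531)(0.101)² = 0.00071949 kg m².
Treating the hole as negative mass, I = I₀ − I_hole = 0.03298 − 0.00071949 = 0.032261 kg m².

0.0323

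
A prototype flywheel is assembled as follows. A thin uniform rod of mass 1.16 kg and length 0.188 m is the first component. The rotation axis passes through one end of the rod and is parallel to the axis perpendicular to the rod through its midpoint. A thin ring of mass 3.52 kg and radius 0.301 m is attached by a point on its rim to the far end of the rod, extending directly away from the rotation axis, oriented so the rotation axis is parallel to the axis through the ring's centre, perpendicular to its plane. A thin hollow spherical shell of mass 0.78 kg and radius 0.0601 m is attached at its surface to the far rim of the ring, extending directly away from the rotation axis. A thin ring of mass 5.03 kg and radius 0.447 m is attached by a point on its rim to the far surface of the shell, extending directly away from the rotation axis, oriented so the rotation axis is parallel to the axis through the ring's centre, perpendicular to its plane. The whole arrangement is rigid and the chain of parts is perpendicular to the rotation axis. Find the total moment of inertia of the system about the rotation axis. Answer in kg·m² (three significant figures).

Thin rod: I_cm = (1/12)ML² = (1/12)(1.16)(0.188)² = 0.0034166 kg·m²; centre at d = 0.094 m, so I = I_cm + Md² gives I = 0.0034166 + (1.16)(0.094)² = 0.013666 kg·m².
Thin ring: I_cm = MR² = (3.52)(0.301)² = 0.31892 kg·m²; centre at d = 0.094 + 0.094 + 0.301 = 0.489 m, so I = I_cm + Md² gives I = 0.31892 + (3.52)(0.489)² = 1.1606 kg·m².
Spherical shell: I_cm = (2/3)MR² = (2/3)(0.78)(0.0601)² = 0.0018782 kg·m²; centre at d = 0.094 + 0.094 + 0.301 + 0.301 + 0.0601 = 0.8501 m, so I = I_cm + Md² gives I = 0.0018782 + (0.78)(0.8501)² = 0.56556 kg·m².
Thin ring: I_cm = MR² = (5.03)(0.447)² = 1.005 kg·m²; centre at d = 0.094 + 0.094 + 0.301 + 0.301 + 0.0601 + 0.0601 + 0.447 = 1.3572 m, so I = I_cm + Md² gives I = 1.005 + (5.03)(1.3572)² = 10.27 kg·m².
Total I = 0.013666 + 1.1606 + 0.56556 + 10.27 = 12.01 kg·m².

12.0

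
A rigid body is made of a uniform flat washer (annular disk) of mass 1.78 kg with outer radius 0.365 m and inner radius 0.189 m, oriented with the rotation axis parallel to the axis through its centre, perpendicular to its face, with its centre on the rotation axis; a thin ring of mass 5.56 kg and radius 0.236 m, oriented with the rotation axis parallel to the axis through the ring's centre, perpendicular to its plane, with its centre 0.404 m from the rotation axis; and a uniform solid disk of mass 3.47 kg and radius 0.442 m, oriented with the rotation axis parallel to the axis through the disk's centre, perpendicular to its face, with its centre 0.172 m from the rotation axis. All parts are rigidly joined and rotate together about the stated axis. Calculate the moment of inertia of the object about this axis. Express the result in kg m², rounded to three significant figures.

1.81

Annular disk: I_cm = (1/2)M(R²+r²) = (1/2)(1.78)[(0.365)² + (0.189)²] = 0.15036 kg m²; axis through the centre, so I = 0.15036 kg m².
Thin ring: I_cm = MR² = (5.56)(0.236)² = 0.30967 kg m²; centre at d = 0.404 m, so the parallel axis theorem gives I = 0.30967 + (5.56)(0.404)² = 1.2172 kg m².
Solid disk: I_cm = (1/2)MR² = (1/2)(3.47)(0.442)² = 0.33896 kg m²; centre at d = 0.172 m, so the parallel axis theorem gives I = 0.33896 + (3.47)(0.172)² = 0.44161 kg m².
Total I = 0.15036 + 1.2172 + 0.44161 = 1.8091 kg m².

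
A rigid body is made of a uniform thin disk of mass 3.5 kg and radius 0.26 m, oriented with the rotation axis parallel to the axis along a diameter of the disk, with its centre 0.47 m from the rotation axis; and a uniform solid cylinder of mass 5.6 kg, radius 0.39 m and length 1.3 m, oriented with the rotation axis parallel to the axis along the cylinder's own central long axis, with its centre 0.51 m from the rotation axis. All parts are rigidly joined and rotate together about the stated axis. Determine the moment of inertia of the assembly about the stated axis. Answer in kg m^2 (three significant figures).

Thin disk: I_cm = (1/4)MR² = (1/4)(3.5)(0.26)² = 0.05915 kg m^2; centre at d = 0.47 m, so the parallel axis theorem gives I = 0.05915 + (3.5)(0.47)² = 0.8323 kg m^2.
Solid cylinder: I_cm = (1/2)MR² = (1/2)(5.6)(0.39)² = 0.42588 kg m^2; centre at d = 0.51 m, so the parallel axis theorem gives I = 0.42588 + (5.6)(0.51)² = 1.8824 kg m^2.
Total I = 0.8323 + 1.8824 = 2.7147 kg m^2.

2.71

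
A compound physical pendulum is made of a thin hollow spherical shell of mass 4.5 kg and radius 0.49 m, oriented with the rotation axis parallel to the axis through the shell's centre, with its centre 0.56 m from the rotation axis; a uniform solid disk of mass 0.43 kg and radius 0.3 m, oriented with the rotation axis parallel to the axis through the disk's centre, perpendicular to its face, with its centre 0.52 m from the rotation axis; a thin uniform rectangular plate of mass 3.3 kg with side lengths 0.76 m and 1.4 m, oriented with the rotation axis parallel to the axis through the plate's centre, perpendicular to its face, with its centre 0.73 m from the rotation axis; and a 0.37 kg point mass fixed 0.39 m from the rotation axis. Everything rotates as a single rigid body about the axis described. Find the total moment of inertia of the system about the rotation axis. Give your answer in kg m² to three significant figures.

Spherical shell: I_cm = (2/3)MR² = (2/3)(4.5)(0.49)² = 0.7203 kg m²; centre at d = 0.56 m, so the parallel axis theorem gives I = 0.7203 + (4.5)(0.56)² = 2.1315 kg m².
Solid disk: I_cm = (1/2)MR² = (1/2)(0.43)(0.3)² = 0.01935 kg m²; centre at d = 0.52 m, so the parallel axis theorem gives I = 0.01935 + (0.43)(0.52)² = 0.13562 kg m².
Rectangular plate: I_cm = (1/12)M(a²+b²) = (1/12)(3.3)[(0.76)² + (1.4)²] = 0.69784 kg m²; centre at d = 0.73 m, so the parallel axis theorem gives I = 0.69784 + (3.3)(0.73)² = 2.4564 kg m².
Point mass: I_cm = 0; centre at d = 0.39 m, so the parallel axis theorem gives I = 0 + (0.37)(0.39)² = 0.056277 kg m².
Total I = 2.1315 + 0.13562 + 2.4564 + 0.056277 = 4.7798 kg m².

4.78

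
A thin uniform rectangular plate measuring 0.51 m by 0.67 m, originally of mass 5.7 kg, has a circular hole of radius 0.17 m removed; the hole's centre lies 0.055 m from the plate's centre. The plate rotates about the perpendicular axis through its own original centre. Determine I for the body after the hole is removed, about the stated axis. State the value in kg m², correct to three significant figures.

Unpierced body about its centre: I₀ = (1/12)M(a²+b²) = (1/12)(5.7)[(0.51)² + (0.67)²] = 0.33678 kg m².
The removed disk has mass m = M·πr²/(ab) = (5.7)·π(0.17)²/(0.51·0.67) = 1.5145 kg (same uniform areal density).
Its moment of inertia about the rotation axis (parallel-axis theorem): I_hole = (1/2)mr² + md² = (1/2)(1.5145)(0.17)² + (1.5145)(0.055)² = 0.026466 kg m².
Treating the hole as negative mass, I = I₀ − I_hole = 0.33678 − 0.026466 = 0.31031 kg m².

0.310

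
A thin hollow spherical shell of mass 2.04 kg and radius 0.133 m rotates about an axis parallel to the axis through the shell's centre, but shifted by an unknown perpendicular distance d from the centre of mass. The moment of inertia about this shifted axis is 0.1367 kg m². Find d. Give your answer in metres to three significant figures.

About the centre-of-mass axis, I_cm = (2/3)MR² = (2/3)(2.04)(0.133)² = 0.024057 kg m².
Parallel axis theorem: I = I_cm + Md², so Md² = 0.1367 − 0.024057 = 0.11264 kg m².
d = √(0.11264 / 2.04) = 0.23498 m.

0.235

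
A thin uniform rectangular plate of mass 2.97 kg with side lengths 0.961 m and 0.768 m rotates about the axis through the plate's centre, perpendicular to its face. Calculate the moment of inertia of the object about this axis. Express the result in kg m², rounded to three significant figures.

0.375

I_cm = (1/12)M(a²+b²) = (1/12)(2.97)[(0.961)² + (0.768)²] = 0.37455 kg m²; axis through the centre, so I = 0.37455 kg m².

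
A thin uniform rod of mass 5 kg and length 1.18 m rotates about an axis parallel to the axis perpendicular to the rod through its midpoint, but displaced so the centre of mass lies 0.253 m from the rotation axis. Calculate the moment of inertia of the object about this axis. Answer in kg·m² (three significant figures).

I_cm = (1/12)ML² = (1/12)(5)(1.18)² = 0.58017 kg·m²; centre at d = 0.253 m, so the parallel axis theorem gives I = 0.58017 + (5)(0.253)² = 0.90021 kg·m².

0.900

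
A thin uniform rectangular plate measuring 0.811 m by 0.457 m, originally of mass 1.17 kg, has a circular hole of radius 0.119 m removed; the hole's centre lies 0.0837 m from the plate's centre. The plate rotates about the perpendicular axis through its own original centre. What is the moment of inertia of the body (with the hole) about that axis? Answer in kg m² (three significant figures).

Unpierced body about its centre: I₀ = (1/12)M(a²+b²) = (1/12)(1.17)[(0.811)² + (0.457)²] = 0.084491 kg m².
The removed disk has mass m = M·πr²/(ab) = (1.17)·π(0.119)²/(0.811·0.457) = 0.14044 kg (same uniform areal density).
Its moment of inertia about the rotation axis (parallel-axis theorem): I_hole = (1/2)mr² + md² = (1/2)(0.14044)(0.119)² + (0.14044)(0.0837)² = 0.0019783 kg m².
Treating the hole as negative mass, I = I₀ − I_hole = 0.084491 − 0.0019783 = 0.082512 kg m².

0.0825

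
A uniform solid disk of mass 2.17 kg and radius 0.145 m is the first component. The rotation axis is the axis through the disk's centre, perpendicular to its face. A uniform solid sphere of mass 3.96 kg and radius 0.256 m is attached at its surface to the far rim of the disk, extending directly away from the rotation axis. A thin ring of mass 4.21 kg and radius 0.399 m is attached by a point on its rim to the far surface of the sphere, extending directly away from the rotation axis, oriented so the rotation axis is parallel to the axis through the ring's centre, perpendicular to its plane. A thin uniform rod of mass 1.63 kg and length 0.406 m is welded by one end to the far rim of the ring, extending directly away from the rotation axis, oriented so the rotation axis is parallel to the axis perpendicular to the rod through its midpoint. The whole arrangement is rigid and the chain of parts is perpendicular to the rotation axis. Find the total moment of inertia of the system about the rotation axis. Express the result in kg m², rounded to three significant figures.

10.6

Solid disk: I_cm = (1/2)MR² = (1/2)(2.17)(0.145)² = 0.022812 kg m²; axis through the centre, so I = 0.022812 kg m².
Solid sphere: I_cm = (2/5)MR² = (2/5)(3.96)(0.256)² = 0.10381 kg m²; centre at d = 0.145 + 0.256 = 0.401 m, so the parallel axis theorem gives I = 0.10381 + (3.96)(0.401)² = 0.74058 kg m².
Thin ring: I_cm = MR² = (4.21)(0.399)² = 0.67024 kg m²; centre at d = 0.145 + 0.256 + 0.256 + 0.399 = 1.056 m, so the parallel axis theorem gives I = 0.67024 + (4.21)(1.056)² = 5.365 kg m².
Thin rod: I_cm = (1/12)ML² = (1/12)(1.63)(0.406)² = 0.02239 kg m²; centre at d = 0.145 + 0.256 + 0.256 + 0.399 + 0.399 + 0.203 = 1.658 m, so the parallel axis theorem gives I = 0.02239 + (1.63)(1.658)² = 4.5032 kg m².
Total I = 0.022812 + 0.74058 + 5.365 + 4.5032 = 10.632 kg m².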